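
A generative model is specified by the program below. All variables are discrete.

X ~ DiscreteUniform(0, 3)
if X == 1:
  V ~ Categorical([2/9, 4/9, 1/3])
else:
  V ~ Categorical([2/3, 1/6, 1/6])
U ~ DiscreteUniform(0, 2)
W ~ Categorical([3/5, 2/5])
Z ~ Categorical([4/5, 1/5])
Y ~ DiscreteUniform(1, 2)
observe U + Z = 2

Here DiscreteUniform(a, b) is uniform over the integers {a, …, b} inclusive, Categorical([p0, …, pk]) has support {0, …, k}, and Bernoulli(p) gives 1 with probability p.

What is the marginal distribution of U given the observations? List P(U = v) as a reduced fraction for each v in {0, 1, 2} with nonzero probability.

Enumerate traces; 96 have nonzero weight after conditioning:
  (X=0, V=0, U=1, W=0, Z=1, Y=1) weight 1/300
  (X=0, V=0, U=1, W=0, Z=1, Y=2) weight 1/300
  (X=0, V=0, U=1, W=1, Z=1, Y=1) weight 1/450
  (X=0, V=0, U=1, W=1, Z=1, Y=2) weight 1/450
  (X=0, V=0, U=2, W=0, Z=0, Y=1) weight 1/75
  (X=0, V=0, U=2, W=0, Z=0, Y=2) weight 1/75
  (X=0, V=0, U=2, W=1, Z=0, Y=1) weight 2/225
  (X=0, V=0, U=2, W=1, Z=0, Y=2) weight 2/225
  … 88 more
Group by U:
  weight(U=1) = 1/15
  weight(U=2) = 4/15
Total weight = 1/15 + 4/15 = 1/3
P(U=1 | obs) = 1/15 / 1/3 = 1/5
P(U=2 | obs) = 4/15 / 1/3 = 4/5

P(U=1) = 1/5, P(U=2) = 4/5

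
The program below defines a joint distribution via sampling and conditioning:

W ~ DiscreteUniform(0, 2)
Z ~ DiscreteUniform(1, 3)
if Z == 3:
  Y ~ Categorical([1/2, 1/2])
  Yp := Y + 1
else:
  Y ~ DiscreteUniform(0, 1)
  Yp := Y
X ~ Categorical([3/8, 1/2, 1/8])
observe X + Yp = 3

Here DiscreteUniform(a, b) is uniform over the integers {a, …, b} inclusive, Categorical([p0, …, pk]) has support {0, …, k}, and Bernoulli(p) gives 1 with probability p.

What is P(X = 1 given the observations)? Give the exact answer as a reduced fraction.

P(X = 1 | obs) = 4/7

Enumerate traces; 12 have nonzero weight after conditioning:
  (W=0, Z=1, Y=1, X=2) weight 1/144
  (W=0, Z=2, Y=1, X=2) weight 1/144
  (W=0, Z=3, Y=0, X=2) weight 1/144
  (W=0, Z=3, Y=1, X=1) weight 1/36
  (W=1, Z=1, Y=1, X=2) weight 1/144
  (W=1, Z=2, Y=1, X=2) weight 1/144
  (W=1, Z=3, Y=0, X=2) weight 1/144
  (W=1, Z=3, Y=1, X=1) weight 1/36
  … 4 more
Group by X:
  weight(X=1) = 1/12
  weight(X=2) = 1/16
Total weight = 1/12 + 1/16 = 7/48
P(X=1 | obs) = 1/12 / 7/48 = 4/7
P(X=2 | obs) = 1/16 / 7/48 = 3/7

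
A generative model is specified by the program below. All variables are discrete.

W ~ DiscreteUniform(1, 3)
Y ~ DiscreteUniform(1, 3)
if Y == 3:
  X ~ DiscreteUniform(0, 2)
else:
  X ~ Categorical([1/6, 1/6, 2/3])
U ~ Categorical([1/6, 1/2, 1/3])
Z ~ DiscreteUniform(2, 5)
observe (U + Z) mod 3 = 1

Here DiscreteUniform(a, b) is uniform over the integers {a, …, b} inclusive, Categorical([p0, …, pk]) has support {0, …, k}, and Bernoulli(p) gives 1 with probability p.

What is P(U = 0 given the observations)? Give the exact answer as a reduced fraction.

Enumerate traces; 108 have nonzero weight after conditioning:
  (W=1, Y=1, X=0, U=0, Z=4) weight 1/1296
  (W=1, Y=1, X=0, U=1, Z=3) weight 1/432
  (W=1, Y=1, X=0, U=2, Z=2) weight 1/648
  (W=1, Y=1, X=0, U=2, Z=5) weight 1/648
  (W=1, Y=1, X=1, U=0, Z=4) weight 1/1296
  (W=1, Y=1, X=1, U=1, Z=3) weight 1/432
  (W=1, Y=1, X=1, U=2, Z=2) weight 1/648
  (W=1, Y=1, X=1, U=2, Z=5) weight 1/648
  … 100 more
Group by U:
  weight(U=0) = 1/24
  weight(U=1) = 1/8
  weight(U=2) = 1/6
Total weight = 1/24 + 1/8 + 1/6 = 1/3
P(U=0 | obs) = 1/24 / 1/3 = 1/8
P(U=1 | obs) = 1/8 / 1/3 = 3/8
P(U=2 | obs) = 1/6 / 1/3 = 1/2

P(U = 0 | obs) = 1/8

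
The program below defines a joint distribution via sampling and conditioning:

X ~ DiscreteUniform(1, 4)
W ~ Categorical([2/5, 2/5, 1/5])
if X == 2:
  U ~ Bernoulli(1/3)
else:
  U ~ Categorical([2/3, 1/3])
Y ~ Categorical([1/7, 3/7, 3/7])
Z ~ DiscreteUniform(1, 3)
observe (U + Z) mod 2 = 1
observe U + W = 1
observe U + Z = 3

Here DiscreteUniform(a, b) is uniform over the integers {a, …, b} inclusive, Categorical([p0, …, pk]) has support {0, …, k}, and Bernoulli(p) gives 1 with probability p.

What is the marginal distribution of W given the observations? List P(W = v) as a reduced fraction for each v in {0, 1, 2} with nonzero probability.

Enumerate traces; 24 have nonzero weight after conditioning:
  (X=1, W=0, U=1, Y=0, Z=2) weight 1/630
  (X=1, W=0, U=1, Y=1, Z=2) weight 1/210
  (X=1, W=0, U=1, Y=2, Z=2) weight 1/210
  (X=1, W=1, U=0, Y=0, Z=3) weight 1/315
  (X=1, W=1, U=0, Y=1, Z=3) weight 1/105
  (X=1, W=1, U=0, Y=2, Z=3) weight 1/105
  (X=2, W=0, U=1, Y=0, Z=2) weight 1/630
  (X=2, W=0, U=1, Y=1, Z=2) weight 1/210
  … 16 more
Group by W:
  weight(W=0) = 2/45
  weight(W=1) = 4/45
Total weight = 2/45 + 4/45 = 2/15
P(W=0 | obs) = 2/45 / 2/15 = 1/3
P(W=1 | obs) = 4/45 / 2/15 = 2/3

P(W=0) = 1/3, P(W=1) = 2/3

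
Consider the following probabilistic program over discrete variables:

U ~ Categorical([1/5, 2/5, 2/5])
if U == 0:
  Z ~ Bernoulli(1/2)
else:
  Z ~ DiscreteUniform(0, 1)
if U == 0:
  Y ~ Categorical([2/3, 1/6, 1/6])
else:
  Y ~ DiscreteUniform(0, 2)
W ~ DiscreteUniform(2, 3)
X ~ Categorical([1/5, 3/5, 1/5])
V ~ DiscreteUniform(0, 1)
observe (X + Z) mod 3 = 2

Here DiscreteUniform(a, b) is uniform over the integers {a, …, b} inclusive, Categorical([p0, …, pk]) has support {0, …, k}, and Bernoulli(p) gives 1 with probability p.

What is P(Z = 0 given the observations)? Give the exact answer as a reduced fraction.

Enumerate traces; 72 have nonzero weight after conditioning:
  (U=0, Z=0, Y=0, W=2, X=2, V=0) weight 1/300
  (U=0, Z=0, Y=0, W=2, X=2, V=1) weight 1/300
  (U=0, Z=0, Y=0, W=3, X=2, V=0) weight 1/300
  (U=0, Z=0, Y=0, W=3, X=2, V=1) weight 1/300
  (U=0, Z=0, Y=1, W=2, X=2, V=0) weight 1/1200
  (U=0, Z=0, Y=1, W=2, X=2, V=1) weight 1/1200
  (U=0, Z=0, Y=1, W=3, X=2, V=0) weight 1/1200
  (U=0, Z=0, Y=1, W=3, X=2, V=1) weight 1/1200
  (U=0, Z=1, Y=0, W=2, X=1, V=0) weight 1/100
  … 63 more
Group by Z:
  weight(Z=0) = 1/10
  weight(Z=1) = 3/10
Total weight = 1/10 + 3/10 = 2/5
P(Z=0 | obs) = 1/10 / 2/5 = 1/4
P(Z=1 | obs) = 3/10 / 2/5 = 3/4

P(Z = 0 | obs) = 1/4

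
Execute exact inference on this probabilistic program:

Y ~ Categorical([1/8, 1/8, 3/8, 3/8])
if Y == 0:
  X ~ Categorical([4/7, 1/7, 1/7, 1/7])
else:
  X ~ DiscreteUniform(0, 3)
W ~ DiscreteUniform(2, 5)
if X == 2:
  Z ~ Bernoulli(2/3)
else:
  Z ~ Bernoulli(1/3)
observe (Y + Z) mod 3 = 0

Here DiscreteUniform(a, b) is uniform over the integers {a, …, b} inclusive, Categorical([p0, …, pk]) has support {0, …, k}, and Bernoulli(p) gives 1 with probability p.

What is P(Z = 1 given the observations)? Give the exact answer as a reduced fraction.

Enumerate traces; 48 have nonzero weight after conditioning:
  (Y=0, X=0, W=2, Z=0) weight 1/84
  (Y=0, X=0, W=3, Z=0) weight 1/84
  (Y=0, X=0, W=4, Z=0) weight 1/84
  (Y=0, X=0, W=5, Z=0) weight 1/84
  (Y=0, X=1, W=2, Z=0) weight 1/336
  (Y=0, X=1, W=3, Z=0) weight 1/336
  (Y=0, X=1, W=4, Z=0) weight 1/336
  (Y=0, X=1, W=5, Z=0) weight 1/336
  (Y=2, X=0, W=2, Z=1) weight 1/128
  … 39 more
Group by Z:
  weight(Z=0) = 199/672
  weight(Z=1) = 5/32
Total weight = 199/672 + 5/32 = 19/42
P(Z=0 | obs) = 199/672 / 19/42 = 199/304
P(Z=1 | obs) = 5/32 / 19/42 = 105/304

P(Z = 1 | obs) = 105/304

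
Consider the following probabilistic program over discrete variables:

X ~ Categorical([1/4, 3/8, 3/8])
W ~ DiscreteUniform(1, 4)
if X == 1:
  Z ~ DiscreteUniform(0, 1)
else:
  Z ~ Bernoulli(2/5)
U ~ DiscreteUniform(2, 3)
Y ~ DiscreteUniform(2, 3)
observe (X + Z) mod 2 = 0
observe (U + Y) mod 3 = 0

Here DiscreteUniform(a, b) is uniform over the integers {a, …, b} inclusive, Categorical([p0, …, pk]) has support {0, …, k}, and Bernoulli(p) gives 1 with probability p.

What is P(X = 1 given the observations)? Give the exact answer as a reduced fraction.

Enumerate traces; 12 have nonzero weight after conditioning:
  (X=0, W=1, Z=0, U=3, Y=3) weight 3/320
  (X=0, W=2, Z=0, U=3, Y=3) weight 3/320
  (X=0, W=3, Z=0, U=3, Y=3) weight 3/320
  (X=0, W=4, Z=0, U=3, Y=3) weight 3/320
  (X=1, W=1, Z=1, U=3, Y=3) weight 3/256
  (X=1, W=2, Z=1, U=3, Y=3) weight 3/256
  (X=1, W=3, Z=1, U=3, Y=3) weight 3/256
  (X=1, W=4, Z=1, U=3, Y=3) weight 3/256
  (X=2, W=1, Z=0, U=3, Y=3) weight 9/640
  … 3 more
Group by X:
  weight(X=0) = 3/80
  weight(X=1) = 3/64
  weight(X=2) = 9/160
Total weight = 3/80 + 3/64 + 9/160 = 9/64
P(X=0 | obs) = 3/80 / 9/64 = 4/15
P(X=1 | obs) = 3/64 / 9/64 = 1/3
P(X=2 | obs) = 9/160 / 9/64 = 2/5

P(X = 1 | obs) = 1/3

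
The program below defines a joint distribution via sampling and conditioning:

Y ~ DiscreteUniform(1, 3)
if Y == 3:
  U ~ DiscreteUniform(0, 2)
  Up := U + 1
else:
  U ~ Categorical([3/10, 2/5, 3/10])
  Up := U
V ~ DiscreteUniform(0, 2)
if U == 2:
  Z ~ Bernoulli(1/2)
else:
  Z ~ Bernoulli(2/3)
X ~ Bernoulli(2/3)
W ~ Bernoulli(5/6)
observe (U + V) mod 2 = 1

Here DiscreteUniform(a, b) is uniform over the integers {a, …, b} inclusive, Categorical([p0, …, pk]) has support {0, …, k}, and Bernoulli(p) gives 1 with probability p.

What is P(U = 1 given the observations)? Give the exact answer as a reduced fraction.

Enumerate traces; 96 have nonzero weight after conditioning:
  (Y=1, U=0, V=1, Z=0, X=0, W=0) weight 1/1620
  (Y=1, U=0, V=1, Z=0, X=0, W=1) weight 1/324
  (Y=1, U=0, V=1, Z=0, X=1, W=0) weight 1/810
  (Y=1, U=0, V=1, Z=0, X=1, W=1) weight 1/162
  (Y=1, U=0, V=1, Z=1, X=0, W=0) weight 1/810
  (Y=1, U=0, V=1, Z=1, X=0, W=1) weight 1/162
  (Y=1, U=0, V=1, Z=1, X=1, W=0) weight 1/405
  (Y=1, U=0, V=1, Z=1, X=1, W=1) weight 1/81
  (Y=1, U=1, V=0, Z=0, X=0, W=0) weight 1/1215
  (Y=1, U=2, V=1, Z=0, X=0, W=0) weight 1/1080
  … 86 more
Group by U:
  weight(U=0) = 14/135
  weight(U=1) = 34/135
  weight(U=2) = 14/135
Total weight = 14/135 + 34/135 + 14/135 = 62/135
P(U=0 | obs) = 14/135 / 62/135 = 7/31
P(U=1 | obs) = 34/135 / 62/135 = 17/31
P(U=2 | obs) = 14/135 / 62/135 = 7/31

P(U = 1 | obs) = 17/31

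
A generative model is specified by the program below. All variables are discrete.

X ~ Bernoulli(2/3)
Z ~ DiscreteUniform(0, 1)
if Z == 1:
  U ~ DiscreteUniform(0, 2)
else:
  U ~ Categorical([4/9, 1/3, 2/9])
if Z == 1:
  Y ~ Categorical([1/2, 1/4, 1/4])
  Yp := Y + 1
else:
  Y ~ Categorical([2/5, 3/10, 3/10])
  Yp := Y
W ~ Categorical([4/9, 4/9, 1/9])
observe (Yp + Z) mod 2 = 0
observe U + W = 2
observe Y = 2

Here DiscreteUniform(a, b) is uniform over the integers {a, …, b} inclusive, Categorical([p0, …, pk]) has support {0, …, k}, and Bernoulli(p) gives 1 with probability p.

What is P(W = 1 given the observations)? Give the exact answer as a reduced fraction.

P(W = 1 | obs) = 44/93

Enumerate traces; 12 have nonzero weight after conditioning:
  (X=0, Z=0, U=0, Y=2, W=2) weight 1/405
  (X=0, Z=0, U=1, Y=2, W=1) weight 1/135
  (X=0, Z=0, U=2, Y=2, W=0) weight 2/405
  (X=0, Z=1, U=0, Y=2, W=2) weight 1/648
  (X=0, Z=1, U=1, Y=2, W=1) weight 1/162
  (X=0, Z=1, U=2, Y=2, W=0) weight 1/162
  (X=1, Z=0, U=0, Y=2, W=2) weight 2/405
  (X=1, Z=0, U=1, Y=2, W=1) weight 2/135
  … 4 more
Group by W:
  weight(W=0) = 1/30
  weight(W=1) = 11/270
  weight(W=2) = 13/1080
Total weight = 1/30 + 11/270 + 13/1080 = 31/360
P(W=0 | obs) = 1/30 / 31/360 = 12/31
P(W=1 | obs) = 11/270 / 31/360 = 44/93
P(W=2 | obs) = 13/1080 / 31/360 = 13/93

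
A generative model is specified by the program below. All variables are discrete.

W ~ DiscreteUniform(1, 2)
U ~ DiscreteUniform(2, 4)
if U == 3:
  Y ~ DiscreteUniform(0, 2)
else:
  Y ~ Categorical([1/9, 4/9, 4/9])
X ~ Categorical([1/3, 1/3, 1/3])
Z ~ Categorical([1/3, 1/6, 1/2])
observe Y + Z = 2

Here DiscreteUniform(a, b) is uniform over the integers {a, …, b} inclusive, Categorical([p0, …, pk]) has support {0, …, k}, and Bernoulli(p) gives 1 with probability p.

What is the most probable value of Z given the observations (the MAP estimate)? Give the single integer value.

Enumerate traces; 54 have nonzero weight after conditioning:
  (W=1, U=2, Y=0, X=0, Z=2) weight 1/324
  (W=1, U=2, Y=0, X=1, Z=2) weight 1/324
  (W=1, U=2, Y=0, X=2, Z=2) weight 1/324
  (W=1, U=2, Y=1, X=0, Z=1) weight 1/243
  (W=1, U=2, Y=1, X=1, Z=1) weight 1/243
  (W=1, U=2, Y=1, X=2, Z=1) weight 1/243
  (W=1, U=2, Y=2, X=0, Z=0) weight 2/243
  (W=1, U=2, Y=2, X=1, Z=0) weight 2/243
  … 46 more
Group by Z:
  weight(Z=0) = 11/81
  weight(Z=1) = 11/162
  weight(Z=2) = 5/54
Total weight = 11/81 + 11/162 + 5/54 = 8/27
P(Z=0 | obs) = 11/81 / 8/27 = 11/24
P(Z=1 | obs) = 11/162 / 8/27 = 11/48
P(Z=2 | obs) = 5/54 / 8/27 = 5/16
argmax = 0

argmax_v P(Z = v | obs) = 0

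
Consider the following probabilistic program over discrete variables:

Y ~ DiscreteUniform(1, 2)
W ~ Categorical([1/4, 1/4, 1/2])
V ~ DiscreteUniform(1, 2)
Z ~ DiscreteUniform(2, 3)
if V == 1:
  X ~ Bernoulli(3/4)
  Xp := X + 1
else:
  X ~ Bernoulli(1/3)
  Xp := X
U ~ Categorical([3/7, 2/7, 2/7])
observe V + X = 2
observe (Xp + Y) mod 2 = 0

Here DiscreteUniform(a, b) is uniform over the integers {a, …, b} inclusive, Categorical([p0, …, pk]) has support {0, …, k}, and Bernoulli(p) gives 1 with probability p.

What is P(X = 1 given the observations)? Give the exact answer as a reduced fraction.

Enumerate traces; 36 have nonzero weight after conditioning:
  (Y=2, W=0, V=1, Z=2, X=1, U=0) weight 9/896
  (Y=2, W=0, V=1, Z=2, X=1, U=1) weight 3/448
  (Y=2, W=0, V=1, Z=2, X=1, U=2) weight 3/448
  (Y=2, W=0, V=1, Z=3, X=1, U=0) weight 9/896
  (Y=2, W=0, V=1, Z=3, X=1, U=1) weight 3/448
  (Y=2, W=0, V=1, Z=3, X=1, U=2) weight 3/448
  (Y=2, W=0, V=2, Z=2, X=0, U=0) weight 1/112
  (Y=2, W=0, V=2, Z=2, X=0, U=1) weight 1/168
  … 28 more
Group by X:
  weight(X=0) = 1/6
  weight(X=1) = 3/16
Total weight = 1/6 + 3/16 = 17/48
P(X=0 | obs) = 1/6 / 17/48 = 8/17
P(X=1 | obs) = 3/16 / 17/48 = 9/17

P(X = 1 | obs) = 9/17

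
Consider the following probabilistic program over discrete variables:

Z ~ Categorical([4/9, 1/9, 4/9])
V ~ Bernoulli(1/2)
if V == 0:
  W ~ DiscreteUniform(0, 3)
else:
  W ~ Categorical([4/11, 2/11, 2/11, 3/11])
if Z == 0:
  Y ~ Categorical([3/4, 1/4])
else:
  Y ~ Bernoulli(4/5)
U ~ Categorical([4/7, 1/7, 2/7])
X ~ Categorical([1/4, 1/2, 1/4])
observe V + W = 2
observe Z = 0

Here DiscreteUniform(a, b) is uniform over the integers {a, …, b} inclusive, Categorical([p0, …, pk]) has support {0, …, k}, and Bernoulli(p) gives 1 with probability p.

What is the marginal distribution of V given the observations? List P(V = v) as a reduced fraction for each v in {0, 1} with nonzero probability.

P(V=0) = 11/19, P(V=1) = 8/19

Enumerate traces; 36 have nonzero weight after conditioning:
  (Z=0, V=0, W=2, Y=0, U=0, X=0) weight 1/168
  (Z=0, V=0, W=2, Y=0, U=0, X=1) weight 1/84
  (Z=0, V=0, W=2, Y=0, U=0, X=2) weight 1/168
  (Z=0, V=0, W=2, Y=0, U=1, X=0) weight 1/672
  (Z=0, V=0, W=2, Y=0, U=1, X=1) weight 1/336
  (Z=0, V=0, W=2, Y=0, U=1, X=2) weight 1/672
  (Z=0, V=0, W=2, Y=0, U=2, X=0) weight 1/336
  (Z=0, V=0, W=2, Y=0, U=2, X=1) weight 1/168
  (Z=0, V=1, W=1, Y=0, U=0, X=0) weight 1/231
  … 27 more
Group by V:
  weight(V=0) = 1/18
  weight(V=1) = 4/99
Total weight = 1/18 + 4/99 = 19/198
P(V=0 | obs) = 1/18 / 19/198 = 11/19
P(V=1 | obs) = 4/99 / 19/198 = 8/19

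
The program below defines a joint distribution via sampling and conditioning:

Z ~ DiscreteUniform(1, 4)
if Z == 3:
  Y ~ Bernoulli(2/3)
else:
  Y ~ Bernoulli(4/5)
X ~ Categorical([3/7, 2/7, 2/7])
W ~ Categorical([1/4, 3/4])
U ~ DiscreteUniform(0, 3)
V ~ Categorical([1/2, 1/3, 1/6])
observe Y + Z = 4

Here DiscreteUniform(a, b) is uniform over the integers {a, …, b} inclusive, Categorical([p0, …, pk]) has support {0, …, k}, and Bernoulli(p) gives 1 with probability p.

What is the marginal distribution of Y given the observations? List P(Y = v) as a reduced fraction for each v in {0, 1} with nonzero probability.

Enumerate traces; 144 have nonzero weight after conditioning:
  (Z=3, Y=1, X=0, W=0, U=0, V=0) weight 1/448
  (Z=3, Y=1, X=0, W=0, U=0, V=1) weight 1/672
  (Z=3, Y=1, X=0, W=0, U=0, V=2) weight 1/1344
  (Z=3, Y=1, X=0, W=0, U=1, V=0) weight 1/448
  (Z=3, Y=1, X=0, W=0, U=1, V=1) weight 1/672
  (Z=3, Y=1, X=0, W=0, U=1, V=2) weight 1/1344
  (Z=3, Y=1, X=0, W=0, U=2, V=0) weight 1/448
  (Z=3, Y=1, X=0, W=0, U=2, V=1) weight 1/672
  (Z=4, Y=0, X=0, W=0, U=0, V=0) weight 3/4480
  … 135 more
Group by Y:
  weight(Y=0) = 1/20
  weight(Y=1) = 1/6
Total weight = 1/20 + 1/6 = 13/60
P(Y=0 | obs) = 1/20 / 13/60 = 3/13
P(Y=1 | obs) = 1/6 / 13/60 = 10/13

P(Y=0) = 3/13, P(Y=1) = 10/13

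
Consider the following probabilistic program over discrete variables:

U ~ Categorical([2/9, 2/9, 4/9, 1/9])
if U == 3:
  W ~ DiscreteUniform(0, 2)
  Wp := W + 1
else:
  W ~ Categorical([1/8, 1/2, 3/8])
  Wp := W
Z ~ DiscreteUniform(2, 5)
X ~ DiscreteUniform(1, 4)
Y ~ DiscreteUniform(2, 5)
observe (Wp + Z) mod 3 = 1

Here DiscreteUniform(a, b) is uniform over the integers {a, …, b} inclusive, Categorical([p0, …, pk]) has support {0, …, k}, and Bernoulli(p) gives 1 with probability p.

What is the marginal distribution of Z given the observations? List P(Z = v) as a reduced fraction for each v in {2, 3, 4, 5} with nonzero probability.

Enumerate traces; 256 have nonzero weight after conditioning:
  (U=0, W=0, Z=4, X=1, Y=2) weight 1/2304
  (U=0, W=0, Z=4, X=1, Y=3) weight 1/2304
  (U=0, W=0, Z=4, X=1, Y=4) weight 1/2304
  (U=0, W=0, Z=4, X=1, Y=5) weight 1/2304
  (U=0, W=0, Z=4, X=2, Y=2) weight 1/2304
  (U=0, W=0, Z=4, X=2, Y=3) weight 1/2304
  (U=0, W=0, Z=4, X=2, Y=4) weight 1/2304
  (U=0, W=0, Z=4, X=2, Y=5) weight 1/2304
  (U=0, W=1, Z=3, X=1, Y=2) weight 1/576
  (U=0, W=2, Z=2, X=1, Y=2) weight 1/768
  … 246 more
Group by Z:
  weight(Z=2) = 5/54
  weight(Z=3) = 13/108
  weight(Z=4) = 1/27
  weight(Z=5) = 5/54
Total weight = 5/54 + 13/108 + 1/27 + 5/54 = 37/108
P(Z=2 | obs) = 5/54 / 37/108 = 10/37
P(Z=3 | obs) = 13/108 / 37/108 = 13/37
P(Z=4 | obs) = 1/27 / 37/108 = 4/37
P(Z=5 | obs) = 5/54 / 37/108 = 10/37

P(Z=2) = 10/37, P(Z=3) = 13/37, P(Z=4) = 4/37, P(Z=5) = 10/37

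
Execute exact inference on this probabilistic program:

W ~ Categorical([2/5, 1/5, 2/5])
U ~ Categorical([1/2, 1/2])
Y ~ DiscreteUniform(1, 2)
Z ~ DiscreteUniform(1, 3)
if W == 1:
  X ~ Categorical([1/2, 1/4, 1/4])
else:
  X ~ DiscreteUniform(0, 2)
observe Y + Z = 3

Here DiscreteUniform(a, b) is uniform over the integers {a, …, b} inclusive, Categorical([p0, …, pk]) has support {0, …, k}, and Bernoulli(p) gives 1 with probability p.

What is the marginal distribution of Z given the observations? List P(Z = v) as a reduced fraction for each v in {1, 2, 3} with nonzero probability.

Enumerate traces; 36 have nonzero weight after conditioning:
  (W=0, U=0, Y=1, Z=2, X=0) weight 1/90
  (W=0, U=0, Y=1, Z=2, X=1) weight 1/90
  (W=0, U=0, Y=1, Z=2, X=2) weight 1/90
  (W=0, U=0, Y=2, Z=1, X=0) weight 1/90
  (W=0, U=0, Y=2, Z=1, X=1) weight 1/90
  (W=0, U=0, Y=2, Z=1, X=2) weight 1/90
  (W=0, U=1, Y=1, Z=2, X=0) weight 1/90
  (W=0, U=1, Y=1, Z=2, X=1) weight 1/90
  … 28 more
Group by Z:
  weight(Z=1) = 1/6
  weight(Z=2) = 1/6
Total weight = 1/6 + 1/6 = 1/3
P(Z=1 | obs) = 1/6 / 1/3 = 1/2
P(Z=2 | obs) = 1/6 / 1/3 = 1/2

P(Z=1) = 1/2, P(Z=2) = 1/2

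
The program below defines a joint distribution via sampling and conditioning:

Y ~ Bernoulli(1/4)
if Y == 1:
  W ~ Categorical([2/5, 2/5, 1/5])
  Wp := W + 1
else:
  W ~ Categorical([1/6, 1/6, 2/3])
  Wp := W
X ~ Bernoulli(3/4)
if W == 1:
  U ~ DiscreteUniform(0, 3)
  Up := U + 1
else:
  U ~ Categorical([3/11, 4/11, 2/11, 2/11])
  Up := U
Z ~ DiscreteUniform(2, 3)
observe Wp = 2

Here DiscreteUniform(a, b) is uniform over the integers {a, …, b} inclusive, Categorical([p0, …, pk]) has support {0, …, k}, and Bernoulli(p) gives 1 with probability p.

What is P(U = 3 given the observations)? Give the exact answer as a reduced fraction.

P(U = 3 | obs) = 17/88

Enumerate traces; 32 have nonzero weight after conditioning:
  (Y=0, W=2, X=0, U=0, Z=2) weight 3/176
  (Y=0, W=2, X=0, U=0, Z=3) weight 3/176
  (Y=0, W=2, X=0, U=1, Z=2) weight 1/44
  (Y=0, W=2, X=0, U=1, Z=3) weight 1/44
  (Y=0, W=2, X=0, U=2, Z=2) weight 1/88
  (Y=0, W=2, X=0, U=2, Z=3) weight 1/88
  (Y=0, W=2, X=0, U=3, Z=2) weight 1/88
  (Y=0, W=2, X=0, U=3, Z=3) weight 1/88
  … 24 more
Group by U:
  weight(U=0) = 71/440
  weight(U=1) = 91/440
  weight(U=2) = 51/440
  weight(U=3) = 51/440
Total weight = 71/440 + 91/440 + 51/440 + 51/440 = 3/5
P(U=0 | obs) = 71/440 / 3/5 = 71/264
P(U=1 | obs) = 91/440 / 3/5 = 91/264
P(U=2 | obs) = 51/440 / 3/5 = 17/88
P(U=3 | obs) = 51/440 / 3/5 = 17/88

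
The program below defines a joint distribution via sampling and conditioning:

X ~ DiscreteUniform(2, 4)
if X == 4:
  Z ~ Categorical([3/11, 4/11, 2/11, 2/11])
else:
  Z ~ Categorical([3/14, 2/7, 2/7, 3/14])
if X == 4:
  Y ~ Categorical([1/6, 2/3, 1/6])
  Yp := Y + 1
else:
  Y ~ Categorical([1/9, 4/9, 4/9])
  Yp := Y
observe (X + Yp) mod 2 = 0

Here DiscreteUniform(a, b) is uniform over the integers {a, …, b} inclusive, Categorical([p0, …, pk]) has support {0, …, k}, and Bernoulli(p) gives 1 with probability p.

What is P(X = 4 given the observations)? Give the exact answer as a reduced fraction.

P(X = 4 | obs) = 2/5

Enumerate traces; 16 have nonzero weight after conditioning:
  (X=2, Z=0, Y=0) weight 1/126
  (X=2, Z=0, Y=2) weight 2/63
  (X=2, Z=1, Y=0) weight 2/189
  (X=2, Z=1, Y=2) weight 8/189
  (X=2, Z=2, Y=0) weight 2/189
  (X=2, Z=2, Y=2) weight 8/189
  (X=2, Z=3, Y=0) weight 1/126
  (X=2, Z=3, Y=2) weight 2/63
  (X=3, Z=0, Y=1) weight 2/63
  (X=4, Z=0, Y=1) weight 2/33
  … 6 more
Group by X:
  weight(X=2) = 5/27
  weight(X=3) = 4/27
  weight(X=4) = 2/9
Total weight = 5/27 + 4/27 + 2/9 = 5/9
P(X=2 | obs) = 5/27 / 5/9 = 1/3
P(X=3 | obs) = 4/27 / 5/9 = 4/15
P(X=4 | obs) = 2/9 / 5/9 = 2/5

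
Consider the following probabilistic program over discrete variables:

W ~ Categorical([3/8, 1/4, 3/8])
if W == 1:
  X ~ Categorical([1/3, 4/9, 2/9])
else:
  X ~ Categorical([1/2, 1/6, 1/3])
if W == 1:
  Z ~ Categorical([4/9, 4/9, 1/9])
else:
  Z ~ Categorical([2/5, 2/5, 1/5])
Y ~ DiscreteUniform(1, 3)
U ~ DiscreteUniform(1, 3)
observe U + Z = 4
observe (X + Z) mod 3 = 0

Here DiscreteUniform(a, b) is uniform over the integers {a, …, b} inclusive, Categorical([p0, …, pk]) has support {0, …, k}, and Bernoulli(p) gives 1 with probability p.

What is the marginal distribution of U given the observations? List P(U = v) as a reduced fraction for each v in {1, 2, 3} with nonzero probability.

P(U=2) = 121/525, P(U=3) = 404/525

Enumerate traces; 18 have nonzero weight after conditioning:
  (W=0, X=1, Z=2, Y=1, U=2) weight 1/720
  (W=0, X=1, Z=2, Y=2, U=2) weight 1/720
  (W=0, X=1, Z=2, Y=3, U=2) weight 1/720
  (W=0, X=2, Z=1, Y=1, U=3) weight 1/180
  (W=0, X=2, Z=1, Y=2, U=3) weight 1/180
  (W=0, X=2, Z=1, Y=3, U=3) weight 1/180
  (W=1, X=1, Z=2, Y=1, U=2) weight 1/729
  (W=1, X=1, Z=2, Y=2, U=2) weight 1/729
  … 10 more
Group by U:
  weight(U=2) = 121/9720
  weight(U=3) = 101/2430
Total weight = 121/9720 + 101/2430 = 35/648
P(U=2 | obs) = 121/9720 / 35/648 = 121/525
P(U=3 | obs) = 101/2430 / 35/648 = 404/525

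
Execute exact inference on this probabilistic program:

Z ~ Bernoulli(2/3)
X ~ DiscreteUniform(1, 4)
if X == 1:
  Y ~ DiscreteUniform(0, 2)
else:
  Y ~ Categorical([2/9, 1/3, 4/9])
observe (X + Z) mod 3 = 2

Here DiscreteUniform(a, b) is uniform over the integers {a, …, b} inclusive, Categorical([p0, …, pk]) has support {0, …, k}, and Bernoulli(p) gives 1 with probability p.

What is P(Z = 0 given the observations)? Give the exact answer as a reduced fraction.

P(Z = 0 | obs) = 1/5

Enumerate traces; 9 have nonzero weight after conditioning:
  (Z=0, X=2, Y=0) weight 1/54
  (Z=0, X=2, Y=1) weight 1/36
  (Z=0, X=2, Y=2) weight 1/27
  (Z=1, X=1, Y=0) weight 1/18
  (Z=1, X=1, Y=1) weight 1/18
  (Z=1, X=1, Y=2) weight 1/18
  (Z=1, X=4, Y=0) weight 1/27
  (Z=1, X=4, Y=1) weight 1/18
  … 1 more
Group by Z:
  weight(Z=0) = 1/12
  weight(Z=1) = 1/3
Total weight = 1/12 + 1/3 = 5/12
P(Z=0 | obs) = 1/12 / 5/12 = 1/5
P(Z=1 | obs) = 1/3 / 5/12 = 4/5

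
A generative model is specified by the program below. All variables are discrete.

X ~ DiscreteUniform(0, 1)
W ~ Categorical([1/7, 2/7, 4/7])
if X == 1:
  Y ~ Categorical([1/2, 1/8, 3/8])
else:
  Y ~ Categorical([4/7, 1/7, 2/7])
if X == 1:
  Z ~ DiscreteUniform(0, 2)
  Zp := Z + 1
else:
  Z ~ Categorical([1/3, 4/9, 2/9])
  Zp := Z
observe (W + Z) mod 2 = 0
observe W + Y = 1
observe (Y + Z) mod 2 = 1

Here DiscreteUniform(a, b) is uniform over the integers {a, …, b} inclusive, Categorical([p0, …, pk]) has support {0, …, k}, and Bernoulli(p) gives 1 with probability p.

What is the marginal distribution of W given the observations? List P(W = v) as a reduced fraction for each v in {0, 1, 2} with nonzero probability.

P(W=0) = 41/253, P(W=1) = 212/253

Enumerate traces; 6 have nonzero weight after conditioning:
  (X=0, W=0, Y=1, Z=0) weight 1/294
  (X=0, W=0, Y=1, Z=2) weight 1/441
  (X=0, W=1, Y=0, Z=1) weight 16/441
  (X=1, W=0, Y=1, Z=0) weight 1/336
  (X=1, W=0, Y=1, Z=2) weight 1/336
  (X=1, W=1, Y=0, Z=1) weight 1/42
Group by W:
  weight(W=0) = 41/3528
  weight(W=1) = 53/882
Total weight = 41/3528 + 53/882 = 253/3528
P(W=0 | obs) = 41/3528 / 253/3528 = 41/253
P(W=1 | obs) = 53/882 / 253/3528 = 212/253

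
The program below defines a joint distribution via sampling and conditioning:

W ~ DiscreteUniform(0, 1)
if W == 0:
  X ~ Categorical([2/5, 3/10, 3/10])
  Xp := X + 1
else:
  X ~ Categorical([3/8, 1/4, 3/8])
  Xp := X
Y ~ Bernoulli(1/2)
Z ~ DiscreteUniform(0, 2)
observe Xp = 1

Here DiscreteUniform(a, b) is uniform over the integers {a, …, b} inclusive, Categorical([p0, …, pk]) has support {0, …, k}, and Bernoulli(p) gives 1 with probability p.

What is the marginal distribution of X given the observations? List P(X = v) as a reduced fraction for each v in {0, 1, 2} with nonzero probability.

P(X=0) = 8/13, P(X=1) = 5/13

Enumerate traces; 12 have nonzero weight after conditioning:
  (W=0, X=0, Y=0, Z=0) weight 1/30
  (W=0, X=0, Y=0, Z=1) weight 1/30
  (W=0, X=0, Y=0, Z=2) weight 1/30
  (W=0, X=0, Y=1, Z=0) weight 1/30
  (W=0, X=0, Y=1, Z=1) weight 1/30
  (W=0, X=0, Y=1, Z=2) weight 1/30
  (W=1, X=1, Y=0, Z=0) weight 1/48
  (W=1, X=1, Y=0, Z=1) weight 1/48
  … 4 more
Group by X:
  weight(X=0) = 1/5
  weight(X=1) = 1/8
Total weight = 1/5 + 1/8 = 13/40
P(X=0 | obs) = 1/5 / 13/40 = 8/13
P(X=1 | obs) = 1/8 / 13/40 = 5/13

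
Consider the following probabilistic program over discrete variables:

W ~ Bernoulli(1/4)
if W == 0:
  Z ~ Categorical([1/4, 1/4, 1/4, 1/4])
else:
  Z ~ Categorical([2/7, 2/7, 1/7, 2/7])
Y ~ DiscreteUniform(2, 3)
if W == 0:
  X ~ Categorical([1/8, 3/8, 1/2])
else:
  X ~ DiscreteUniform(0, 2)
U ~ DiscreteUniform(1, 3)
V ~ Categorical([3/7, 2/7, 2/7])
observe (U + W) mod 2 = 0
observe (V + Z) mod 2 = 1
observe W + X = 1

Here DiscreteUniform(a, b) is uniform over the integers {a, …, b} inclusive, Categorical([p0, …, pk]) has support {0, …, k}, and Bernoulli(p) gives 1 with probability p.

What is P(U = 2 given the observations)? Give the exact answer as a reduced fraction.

P(U = 2 | obs) = 1323/2155

Enumerate traces; 36 have nonzero weight after conditioning:
  (W=0, Z=0, Y=2, X=1, U=2, V=1) weight 3/896
  (W=0, Z=0, Y=3, X=1, U=2, V=1) weight 3/896
  (W=0, Z=1, Y=2, X=1, U=2, V=0) weight 9/1792
  (W=0, Z=1, Y=2, X=1, U=2, V=2) weight 3/896
  (W=0, Z=1, Y=3, X=1, U=2, V=0) weight 9/1792
  (W=0, Z=1, Y=3, X=1, U=2, V=2) weight 3/896
  (W=0, Z=2, Y=2, X=1, U=2, V=1) weight 3/896
  (W=0, Z=2, Y=3, X=1, U=2, V=1) weight 3/896
  (W=1, Z=0, Y=2, X=0, U=1, V=1) weight 1/882
  (W=1, Z=0, Y=2, X=0, U=3, V=1) weight 1/882
  … 26 more
Group by U:
  weight(U=1) = 13/882
  weight(U=2) = 3/64
  weight(U=3) = 13/882
Total weight = 13/882 + 3/64 + 13/882 = 2155/28224
P(U=1 | obs) = 13/882 / 2155/28224 = 416/2155
P(U=2 | obs) = 3/64 / 2155/28224 = 1323/2155
P(U=3 | obs) = 13/882 / 2155/28224 = 416/2155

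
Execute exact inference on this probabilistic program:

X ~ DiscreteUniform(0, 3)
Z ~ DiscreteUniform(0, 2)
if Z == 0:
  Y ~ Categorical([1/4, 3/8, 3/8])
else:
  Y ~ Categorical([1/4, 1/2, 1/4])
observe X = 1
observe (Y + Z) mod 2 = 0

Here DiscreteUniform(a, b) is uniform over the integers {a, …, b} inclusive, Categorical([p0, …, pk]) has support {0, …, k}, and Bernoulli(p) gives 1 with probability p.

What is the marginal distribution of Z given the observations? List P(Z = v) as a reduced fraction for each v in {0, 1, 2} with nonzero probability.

P(Z=0) = 5/13, P(Z=1) = 4/13, P(Z=2) = 4/13

Enumerate traces; 5 have nonzero weight after conditioning:
  (X=1, Z=0, Y=0) weight 1/48
  (X=1, Z=0, Y=2) weight 1/32
  (X=1, Z=1, Y=1) weight 1/24
  (X=1, Z=2, Y=0) weight 1/48
  (X=1, Z=2, Y=2) weight 1/48
Group by Z:
  weight(Z=0) = 5/96
  weight(Z=1) = 1/24
  weight(Z=2) = 1/24
Total weight = 5/96 + 1/24 + 1/24 = 13/96
P(Z=0 | obs) = 5/96 / 13/96 = 5/13
P(Z=1 | obs) = 1/24 / 13/96 = 4/13
P(Z=2 | obs) = 1/24 / 13/96 = 4/13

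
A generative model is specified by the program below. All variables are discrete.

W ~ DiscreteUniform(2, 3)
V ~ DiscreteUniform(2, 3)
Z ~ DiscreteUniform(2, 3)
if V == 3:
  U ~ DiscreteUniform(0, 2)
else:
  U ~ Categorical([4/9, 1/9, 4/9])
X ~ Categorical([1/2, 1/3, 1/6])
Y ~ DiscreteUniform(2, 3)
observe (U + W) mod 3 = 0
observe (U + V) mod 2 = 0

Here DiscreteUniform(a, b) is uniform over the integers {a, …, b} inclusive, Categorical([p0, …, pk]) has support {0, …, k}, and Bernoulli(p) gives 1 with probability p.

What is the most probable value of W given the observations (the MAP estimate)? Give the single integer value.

argmax_v P(W = v | obs) = 3

Enumerate traces; 24 have nonzero weight after conditioning:
  (W=2, V=3, Z=2, U=1, X=0, Y=2) weight 1/96
  (W=2, V=3, Z=2, U=1, X=0, Y=3) weight 1/96
  (W=2, V=3, Z=2, U=1, X=1, Y=2) weight 1/144
  (W=2, V=3, Z=2, U=1, X=1, Y=3) weight 1/144
  (W=2, V=3, Z=2, U=1, X=2, Y=2) weight 1/288
  (W=2, V=3, Z=2, U=1, X=2, Y=3) weight 1/288
  (W=2, V=3, Z=3, U=1, X=0, Y=2) weight 1/96
  (W=2, V=3, Z=3, U=1, X=0, Y=3) weight 1/96
  (W=3, V=2, Z=2, U=0, X=0, Y=2) weight 1/72
  … 15 more
Group by W:
  weight(W=2) = 1/12
  weight(W=3) = 1/9
Total weight = 1/12 + 1/9 = 7/36
P(W=2 | obs) = 1/12 / 7/36 = 3/7
P(W=3 | obs) = 1/9 / 7/36 = 4/7
argmax = 3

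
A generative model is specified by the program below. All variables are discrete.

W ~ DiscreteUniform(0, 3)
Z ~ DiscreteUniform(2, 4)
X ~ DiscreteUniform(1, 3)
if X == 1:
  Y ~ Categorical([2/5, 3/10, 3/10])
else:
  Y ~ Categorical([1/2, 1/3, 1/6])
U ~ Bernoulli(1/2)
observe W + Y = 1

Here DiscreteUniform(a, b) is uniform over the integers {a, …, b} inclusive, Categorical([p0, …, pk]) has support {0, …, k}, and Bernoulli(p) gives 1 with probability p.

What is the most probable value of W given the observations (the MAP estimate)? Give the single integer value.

argmax_v P(W = v | obs) = 1

Enumerate traces; 36 have nonzero weight after conditioning:
  (W=0, Z=2, X=1, Y=1, U=0) weight 1/240
  (W=0, Z=2, X=1, Y=1, U=1) weight 1/240
  (W=0, Z=2, X=2, Y=1, U=0) weight 1/216
  (W=0, Z=2, X=2, Y=1, U=1) weight 1/216
  (W=0, Z=2, X=3, Y=1, U=0) weight 1/216
  (W=0, Z=2, X=3, Y=1, U=1) weight 1/216
  (W=0, Z=3, X=1, Y=1, U=0) weight 1/240
  (W=0, Z=3, X=1, Y=1, U=1) weight 1/240
  (W=1, Z=2, X=1, Y=0, U=0) weight 1/180
  … 27 more
Group by W:
  weight(W=0) = 29/360
  weight(W=1) = 7/60
Total weight = 29/360 + 7/60 = 71/360
P(W=0 | obs) = 29/360 / 71/360 = 29/71
P(W=1 | obs) = 7/60 / 71/360 = 42/71
argmax = 1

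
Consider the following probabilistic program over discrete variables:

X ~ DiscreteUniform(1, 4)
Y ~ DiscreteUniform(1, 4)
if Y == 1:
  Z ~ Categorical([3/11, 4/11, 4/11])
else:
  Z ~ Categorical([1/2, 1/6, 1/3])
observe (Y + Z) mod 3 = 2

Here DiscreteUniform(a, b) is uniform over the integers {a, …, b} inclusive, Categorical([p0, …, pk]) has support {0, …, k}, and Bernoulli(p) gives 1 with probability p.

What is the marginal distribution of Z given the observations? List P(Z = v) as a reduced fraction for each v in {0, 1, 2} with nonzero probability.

P(Z=0) = 11/30, P(Z=1) = 7/18, P(Z=2) = 11/45

Enumerate traces; 16 have nonzero weight after conditioning:
  (X=1, Y=1, Z=1) weight 1/44
  (X=1, Y=2, Z=0) weight 1/32
  (X=1, Y=3, Z=2) weight 1/48
  (X=1, Y=4, Z=1) weight 1/96
  (X=2, Y=1, Z=1) weight 1/44
  (X=2, Y=2, Z=0) weight 1/32
  (X=2, Y=3, Z=2) weight 1/48
  (X=2, Y=4, Z=1) weight 1/96
  … 8 more
Group by Z:
  weight(Z=0) = 1/8
  weight(Z=1) = 35/264
  weight(Z=2) = 1/12
Total weight = 1/8 + 35/264 + 1/12 = 15/44
P(Z=0 | obs) = 1/8 / 15/44 = 11/30
P(Z=1 | obs) = 35/264 / 15/44 = 7/18
P(Z=2 | obs) = 1/12 / 15/44 = 11/45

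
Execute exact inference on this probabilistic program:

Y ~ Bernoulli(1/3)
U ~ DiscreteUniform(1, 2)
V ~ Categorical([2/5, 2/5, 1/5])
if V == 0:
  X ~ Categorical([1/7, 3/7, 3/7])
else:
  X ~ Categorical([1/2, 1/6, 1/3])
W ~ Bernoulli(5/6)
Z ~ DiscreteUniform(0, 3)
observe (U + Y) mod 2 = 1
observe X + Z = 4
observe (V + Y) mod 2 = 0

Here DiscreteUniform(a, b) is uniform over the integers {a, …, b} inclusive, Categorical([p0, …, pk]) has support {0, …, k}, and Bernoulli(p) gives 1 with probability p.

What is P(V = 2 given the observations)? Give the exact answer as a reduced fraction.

P(V = 2 | obs) = 7/38

Enumerate traces; 12 have nonzero weight after conditioning:
  (Y=0, U=1, V=0, X=1, W=0, Z=3) weight 1/420
  (Y=0, U=1, V=0, X=1, W=1, Z=3) weight 1/84
  (Y=0, U=1, V=0, X=2, W=0, Z=2) weight 1/420
  (Y=0, U=1, V=0, X=2, W=1, Z=2) weight 1/84
  (Y=0, U=1, V=2, X=1, W=0, Z=3) weight 1/2160
  (Y=0, U=1, V=2, X=1, W=1, Z=3) weight 1/432
  (Y=0, U=1, V=2, X=2, W=0, Z=2) weight 1/1080
  (Y=0, U=1, V=2, X=2, W=1, Z=2) weight 1/216
  (Y=1, U=2, V=1, X=1, W=0, Z=3) weight 1/2160
  … 3 more
Group by V:
  weight(V=0) = 1/35
  weight(V=1) = 1/120
  weight(V=2) = 1/120
Total weight = 1/35 + 1/120 + 1/120 = 19/420
P(V=0 | obs) = 1/35 / 19/420 = 12/19
P(V=1 | obs) = 1/120 / 19/420 = 7/38
P(V=2 | obs) = 1/120 / 19/420 = 7/38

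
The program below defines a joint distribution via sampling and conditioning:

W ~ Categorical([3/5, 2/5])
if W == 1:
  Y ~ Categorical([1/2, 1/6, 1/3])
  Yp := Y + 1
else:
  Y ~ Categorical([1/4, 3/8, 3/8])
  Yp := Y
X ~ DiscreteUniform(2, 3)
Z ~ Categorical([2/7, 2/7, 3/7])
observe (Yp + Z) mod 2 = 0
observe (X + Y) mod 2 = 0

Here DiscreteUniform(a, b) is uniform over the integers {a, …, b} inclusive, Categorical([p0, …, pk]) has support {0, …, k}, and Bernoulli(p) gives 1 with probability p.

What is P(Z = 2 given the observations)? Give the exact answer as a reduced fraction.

Enumerate traces; 9 have nonzero weight after conditioning:
  (W=0, Y=0, X=2, Z=0) weight 3/140
  (W=0, Y=0, X=2, Z=2) weight 9/280
  (W=0, Y=1, X=3, Z=1) weight 9/280
  (W=0, Y=2, X=2, Z=0) weight 9/280
  (W=0, Y=2, X=2, Z=2) weight 27/560
  (W=1, Y=0, X=2, Z=1) weight 1/35
  (W=1, Y=1, X=3, Z=0) weight 1/105
  (W=1, Y=1, X=3, Z=2) weight 1/70
  … 1 more
Group by Z:
  weight(Z=0) = 53/840
  weight(Z=1) = 67/840
  weight(Z=2) = 53/560
Total weight = 53/840 + 67/840 + 53/560 = 19/80
P(Z=0 | obs) = 53/840 / 19/80 = 106/399
P(Z=1 | obs) = 67/840 / 19/80 = 134/399
P(Z=2 | obs) = 53/560 / 19/80 = 53/133

P(Z = 2 | obs) = 53/133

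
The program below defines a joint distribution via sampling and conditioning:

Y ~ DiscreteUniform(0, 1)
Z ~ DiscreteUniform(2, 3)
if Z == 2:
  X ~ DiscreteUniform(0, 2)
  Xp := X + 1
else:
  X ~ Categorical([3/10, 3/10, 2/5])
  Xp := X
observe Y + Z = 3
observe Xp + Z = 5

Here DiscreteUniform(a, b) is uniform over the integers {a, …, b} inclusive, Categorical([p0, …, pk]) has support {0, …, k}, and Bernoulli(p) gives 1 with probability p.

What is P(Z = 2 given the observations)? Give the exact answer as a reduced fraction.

P(Z = 2 | obs) = 5/11

Enumerate traces; 2 have nonzero weight after conditioning:
  (Y=0, Z=3, X=2) weight 1/10
  (Y=1, Z=2, X=2) weight 1/12
Group by Z:
  weight(Z=2) = 1/12
  weight(Z=3) = 1/10
Total weight = 1/12 + 1/10 = 11/60
P(Z=2 | obs) = 1/12 / 11/60 = 5/11
P(Z=3 | obs) = 1/10 / 11/60 = 6/11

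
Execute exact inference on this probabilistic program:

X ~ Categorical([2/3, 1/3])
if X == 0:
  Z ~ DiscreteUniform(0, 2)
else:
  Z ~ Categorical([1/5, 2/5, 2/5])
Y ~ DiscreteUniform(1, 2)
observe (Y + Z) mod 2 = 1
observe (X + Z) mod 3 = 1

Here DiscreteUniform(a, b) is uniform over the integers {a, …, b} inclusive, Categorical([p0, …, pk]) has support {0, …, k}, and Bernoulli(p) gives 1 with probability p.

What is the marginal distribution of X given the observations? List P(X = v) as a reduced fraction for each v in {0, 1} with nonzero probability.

Enumerate traces; 2 have nonzero weight after conditioning:
  (X=0, Z=1, Y=2) weight 1/9
  (X=1, Z=0, Y=1) weight 1/30
Group by X:
  weight(X=0) = 1/9
  weight(X=1) = 1/30
Total weight = 1/9 + 1/30 = 13/90
P(X=0 | obs) = 1/9 / 13/90 = 10/13
P(X=1 | obs) = 1/30 / 13/90 = 3/13

P(X=0) = 10/13, P(X=1) = 3/13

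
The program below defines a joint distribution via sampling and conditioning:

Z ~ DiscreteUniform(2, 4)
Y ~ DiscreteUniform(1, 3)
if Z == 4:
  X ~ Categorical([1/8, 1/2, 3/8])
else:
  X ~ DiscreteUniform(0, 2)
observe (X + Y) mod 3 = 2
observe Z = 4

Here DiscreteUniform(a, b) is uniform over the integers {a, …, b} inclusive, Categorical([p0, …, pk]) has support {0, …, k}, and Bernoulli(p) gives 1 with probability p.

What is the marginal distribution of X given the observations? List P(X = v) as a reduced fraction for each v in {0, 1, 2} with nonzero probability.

Enumerate traces; 3 have nonzero weight after conditioning:
  (Z=4, Y=1, X=1) weight 1/18
  (Z=4, Y=2, X=0) weight 1/72
  (Z=4, Y=3, X=2) weight 1/24
Group by X:
  weight(X=0) = 1/72
  weight(X=1) = 1/18
  weight(X=2) = 1/24
Total weight = 1/72 + 1/18 + 1/24 = 1/9
P(X=0 | obs) = 1/72 / 1/9 = 1/8
P(X=1 | obs) = 1/18 / 1/9 = 1/2
P(X=2 | obs) = 1/24 / 1/9 = 3/8

P(X=0) = 1/8, P(X=1) = 1/2, P(X=2) = 3/8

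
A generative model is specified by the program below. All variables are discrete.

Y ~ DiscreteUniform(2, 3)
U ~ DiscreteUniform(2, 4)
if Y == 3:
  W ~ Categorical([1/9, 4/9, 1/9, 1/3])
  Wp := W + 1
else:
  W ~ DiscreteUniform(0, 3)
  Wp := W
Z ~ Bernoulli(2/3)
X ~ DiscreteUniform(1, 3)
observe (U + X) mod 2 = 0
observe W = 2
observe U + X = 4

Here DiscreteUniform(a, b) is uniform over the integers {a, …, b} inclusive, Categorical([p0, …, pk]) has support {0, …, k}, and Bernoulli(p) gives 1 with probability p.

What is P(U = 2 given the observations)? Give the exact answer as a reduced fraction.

P(U = 2 | obs) = 1/2

Enumerate traces; 8 have nonzero weight after conditioning:
  (Y=2, U=2, W=2, Z=0, X=2) weight 1/216
  (Y=2, U=2, W=2, Z=1, X=2) weight 1/108
  (Y=2, U=3, W=2, Z=0, X=1) weight 1/216
  (Y=2, U=3, W=2, Z=1, X=1) weight 1/108
  (Y=3, U=2, W=2, Z=0, X=2) weight 1/486
  (Y=3, U=2, W=2, Z=1, X=2) weight 1/243
  (Y=3, U=3, W=2, Z=0, X=1) weight 1/486
  (Y=3, U=3, W=2, Z=1, X=1) weight 1/243
Group by U:
  weight(U=2) = 13/648
  weight(U=3) = 13/648
Total weight = 13/648 + 13/648 = 13/324
P(U=2 | obs) = 13/648 / 13/324 = 1/2
P(U=3 | obs) = 13/648 / 13/324 = 1/2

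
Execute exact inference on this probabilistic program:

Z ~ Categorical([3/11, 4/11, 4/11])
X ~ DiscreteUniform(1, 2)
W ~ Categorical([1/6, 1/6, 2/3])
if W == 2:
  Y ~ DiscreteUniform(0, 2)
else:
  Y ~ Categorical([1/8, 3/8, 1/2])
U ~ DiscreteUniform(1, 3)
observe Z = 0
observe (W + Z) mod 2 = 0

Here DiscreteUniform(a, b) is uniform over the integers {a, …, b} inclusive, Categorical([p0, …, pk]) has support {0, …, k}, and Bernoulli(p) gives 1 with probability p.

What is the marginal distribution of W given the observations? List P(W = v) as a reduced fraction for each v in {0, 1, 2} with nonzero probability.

P(W=0) = 1/5, P(W=2) = 4/5

Enumerate traces; 36 have nonzero weight after conditioning:
  (Z=0, X=1, W=0, Y=0, U=1) weight 1/1056
  (Z=0, X=1, W=0, Y=0, U=2) weight 1/1056
  (Z=0, X=1, W=0, Y=0, U=3) weight 1/1056
  (Z=0, X=1, W=0, Y=1, U=1) weight 1/352
  (Z=0, X=1, W=0, Y=1, U=2) weight 1/352
  (Z=0, X=1, W=0, Y=1, U=3) weight 1/352
  (Z=0, X=1, W=0, Y=2, U=1) weight 1/264
  (Z=0, X=1, W=0, Y=2, U=2) weight 1/264
  (Z=0, X=1, W=2, Y=0, U=1) weight 1/99
  … 27 more
Group by W:
  weight(W=0) = 1/22
  weight(W=2) = 2/11
Total weight = 1/22 + 2/11 = 5/22
P(W=0 | obs) = 1/22 / 5/22 = 1/5
P(W=2 | obs) = 2/11 / 5/22 = 4/5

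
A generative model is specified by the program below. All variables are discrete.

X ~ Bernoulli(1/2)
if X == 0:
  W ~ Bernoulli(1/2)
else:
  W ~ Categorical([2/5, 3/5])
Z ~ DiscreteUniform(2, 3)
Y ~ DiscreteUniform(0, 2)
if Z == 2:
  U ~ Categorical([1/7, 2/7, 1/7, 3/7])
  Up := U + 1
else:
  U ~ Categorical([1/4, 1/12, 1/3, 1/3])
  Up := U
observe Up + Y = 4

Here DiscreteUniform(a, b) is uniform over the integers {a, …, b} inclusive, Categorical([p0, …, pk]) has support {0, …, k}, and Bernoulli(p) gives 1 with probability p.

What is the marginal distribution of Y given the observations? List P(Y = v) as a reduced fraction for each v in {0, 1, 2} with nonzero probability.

P(Y=0) = 9/32, P(Y=1) = 5/16, P(Y=2) = 13/32

Enumerate traces; 20 have nonzero weight after conditioning:
  (X=0, W=0, Z=2, Y=0, U=3) weight 1/56
  (X=0, W=0, Z=2, Y=1, U=2) weight 1/168
  (X=0, W=0, Z=2, Y=2, U=1) weight 1/84
  (X=0, W=0, Z=3, Y=1, U=3) weight 1/72
  (X=0, W=0, Z=3, Y=2, U=2) weight 1/72
  (X=0, W=1, Z=2, Y=0, U=3) weight 1/56
  (X=0, W=1, Z=2, Y=1, U=2) weight 1/168
  (X=0, W=1, Z=2, Y=2, U=1) weight 1/84
  … 12 more
Group by Y:
  weight(Y=0) = 1/14
  weight(Y=1) = 5/63
  weight(Y=2) = 13/126
Total weight = 1/14 + 5/63 + 13/126 = 16/63
P(Y=0 | obs) = 1/14 / 16/63 = 9/32
P(Y=1 | obs) = 5/63 / 16/63 = 5/16
P(Y=2 | obs) = 13/126 / 16/63 = 13/32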